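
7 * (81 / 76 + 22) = 12271 / 76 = 161.46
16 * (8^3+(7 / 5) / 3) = 122992 / 15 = 8199.47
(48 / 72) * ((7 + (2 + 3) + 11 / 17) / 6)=215 / 153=1.41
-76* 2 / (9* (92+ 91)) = -152 / 1647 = -0.09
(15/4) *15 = 225/4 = 56.25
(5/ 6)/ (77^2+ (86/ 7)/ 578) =0.00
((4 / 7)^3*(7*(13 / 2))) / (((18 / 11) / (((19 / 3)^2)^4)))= 38858392237808 / 2893401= 13430005.81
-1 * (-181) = 181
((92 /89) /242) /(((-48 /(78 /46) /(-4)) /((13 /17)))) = 0.00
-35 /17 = -2.06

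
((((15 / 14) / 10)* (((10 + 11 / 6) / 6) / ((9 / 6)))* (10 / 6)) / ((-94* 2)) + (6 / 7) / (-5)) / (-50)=245423 / 71064000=0.00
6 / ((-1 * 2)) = -3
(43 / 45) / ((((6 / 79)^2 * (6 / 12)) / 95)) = 5098897 / 162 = 31474.67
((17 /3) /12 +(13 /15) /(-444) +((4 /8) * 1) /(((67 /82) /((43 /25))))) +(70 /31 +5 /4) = 38661749 /7684900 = 5.03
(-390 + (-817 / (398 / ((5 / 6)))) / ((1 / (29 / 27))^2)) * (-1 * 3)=682367765 / 580284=1175.92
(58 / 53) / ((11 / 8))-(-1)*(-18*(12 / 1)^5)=-2611242544 / 583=-4478975.20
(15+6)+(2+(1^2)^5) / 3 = 22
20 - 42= -22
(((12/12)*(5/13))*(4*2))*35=1400/13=107.69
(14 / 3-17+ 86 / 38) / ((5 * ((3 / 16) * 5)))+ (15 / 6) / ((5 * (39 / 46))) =-86617 / 55575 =-1.56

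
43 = 43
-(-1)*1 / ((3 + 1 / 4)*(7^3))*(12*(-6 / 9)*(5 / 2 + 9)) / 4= -92 / 4459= -0.02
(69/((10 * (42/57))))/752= 0.01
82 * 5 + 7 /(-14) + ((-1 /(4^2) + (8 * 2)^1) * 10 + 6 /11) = 50109 /88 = 569.42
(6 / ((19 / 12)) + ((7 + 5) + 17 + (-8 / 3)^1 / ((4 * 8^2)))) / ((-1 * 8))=-59789 / 14592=-4.10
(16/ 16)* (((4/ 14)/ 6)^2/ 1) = 1/ 441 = 0.00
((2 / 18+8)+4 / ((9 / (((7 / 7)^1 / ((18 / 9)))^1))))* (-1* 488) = -12200 / 3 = -4066.67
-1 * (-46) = 46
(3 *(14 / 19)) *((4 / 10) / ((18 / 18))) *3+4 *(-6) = -2028 / 95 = -21.35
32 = 32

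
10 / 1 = 10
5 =5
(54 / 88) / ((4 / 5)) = 135 / 176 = 0.77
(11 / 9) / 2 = 11 / 18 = 0.61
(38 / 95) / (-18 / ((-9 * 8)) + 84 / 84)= 8 / 25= 0.32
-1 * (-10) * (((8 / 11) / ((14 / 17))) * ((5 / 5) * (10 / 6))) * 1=14.72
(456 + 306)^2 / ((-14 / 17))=-705067.71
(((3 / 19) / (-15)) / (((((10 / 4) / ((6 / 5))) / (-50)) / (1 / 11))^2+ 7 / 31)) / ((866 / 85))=-151776 / 64030741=-0.00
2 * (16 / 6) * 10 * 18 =960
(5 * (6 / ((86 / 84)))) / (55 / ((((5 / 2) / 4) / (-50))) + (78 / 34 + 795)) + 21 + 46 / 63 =1802009411 / 82957707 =21.72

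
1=1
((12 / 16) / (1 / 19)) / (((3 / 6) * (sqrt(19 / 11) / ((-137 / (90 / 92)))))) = -3036.90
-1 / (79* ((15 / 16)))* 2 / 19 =-0.00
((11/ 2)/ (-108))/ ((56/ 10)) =-55/ 6048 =-0.01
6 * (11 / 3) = 22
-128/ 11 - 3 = -161/ 11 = -14.64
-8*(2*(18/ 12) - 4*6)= 168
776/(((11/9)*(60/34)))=19788/55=359.78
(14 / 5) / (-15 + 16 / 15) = -42 / 209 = -0.20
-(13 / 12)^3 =-2197 / 1728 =-1.27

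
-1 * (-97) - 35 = 62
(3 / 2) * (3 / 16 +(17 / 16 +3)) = 51 / 8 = 6.38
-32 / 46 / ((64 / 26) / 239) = -3107 / 46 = -67.54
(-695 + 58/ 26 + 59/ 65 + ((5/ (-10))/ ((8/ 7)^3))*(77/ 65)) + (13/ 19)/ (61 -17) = -1925963423/ 2782208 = -692.24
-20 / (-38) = 10 / 19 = 0.53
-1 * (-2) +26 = 28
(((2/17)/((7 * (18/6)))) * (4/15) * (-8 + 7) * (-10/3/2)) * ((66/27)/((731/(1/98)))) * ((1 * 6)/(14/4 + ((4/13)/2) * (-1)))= 4576/30037562667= 0.00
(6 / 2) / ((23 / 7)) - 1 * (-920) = 21181 / 23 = 920.91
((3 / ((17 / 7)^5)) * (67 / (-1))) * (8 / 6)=-4504276 / 1419857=-3.17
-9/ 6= -3/ 2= -1.50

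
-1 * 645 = -645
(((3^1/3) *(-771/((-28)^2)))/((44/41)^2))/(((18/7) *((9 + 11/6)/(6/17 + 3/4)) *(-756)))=2160085/48303230976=0.00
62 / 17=3.65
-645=-645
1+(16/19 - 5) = -60/19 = -3.16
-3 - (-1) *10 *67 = 667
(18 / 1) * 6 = 108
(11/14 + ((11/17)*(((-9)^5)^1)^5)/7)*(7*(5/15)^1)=-15793755729220756952945291/102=-154840742443340754440640.10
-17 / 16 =-1.06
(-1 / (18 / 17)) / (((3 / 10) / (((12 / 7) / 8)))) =-85 / 126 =-0.67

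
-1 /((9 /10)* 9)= -0.12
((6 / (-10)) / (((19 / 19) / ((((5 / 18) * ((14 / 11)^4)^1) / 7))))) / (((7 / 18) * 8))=-294 / 14641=-0.02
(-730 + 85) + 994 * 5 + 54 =4379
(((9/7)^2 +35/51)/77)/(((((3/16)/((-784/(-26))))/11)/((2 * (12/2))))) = 2993152/4641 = 644.94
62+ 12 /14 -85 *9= -4915 /7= -702.14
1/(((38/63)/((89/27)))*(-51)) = -623/5814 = -0.11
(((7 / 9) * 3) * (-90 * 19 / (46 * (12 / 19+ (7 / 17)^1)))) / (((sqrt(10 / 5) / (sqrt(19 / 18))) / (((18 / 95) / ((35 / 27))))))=-78489 * sqrt(19) / 38755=-8.83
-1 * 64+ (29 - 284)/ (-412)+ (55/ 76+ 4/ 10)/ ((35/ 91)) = -5915961/ 97850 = -60.46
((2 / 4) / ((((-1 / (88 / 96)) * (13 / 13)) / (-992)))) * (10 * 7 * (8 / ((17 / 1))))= 763840 / 51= 14977.25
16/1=16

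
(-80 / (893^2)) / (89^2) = -80 / 6316593529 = -0.00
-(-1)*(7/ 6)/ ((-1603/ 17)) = -17/ 1374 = -0.01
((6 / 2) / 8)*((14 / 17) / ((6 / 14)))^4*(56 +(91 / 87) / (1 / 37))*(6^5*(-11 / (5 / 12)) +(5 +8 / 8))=-32500126660653652 / 326984715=-99393412.50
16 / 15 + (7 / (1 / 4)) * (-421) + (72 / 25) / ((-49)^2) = -2122531804 / 180075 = -11786.93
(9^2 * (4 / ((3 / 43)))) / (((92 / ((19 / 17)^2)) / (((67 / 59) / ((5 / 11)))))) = 308892177 / 1960865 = 157.53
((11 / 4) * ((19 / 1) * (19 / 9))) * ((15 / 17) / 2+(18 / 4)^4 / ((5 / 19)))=2805912571 / 16320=171930.92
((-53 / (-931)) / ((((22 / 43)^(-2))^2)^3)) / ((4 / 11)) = 1873616633475423232 / 37202416272251458629331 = 0.00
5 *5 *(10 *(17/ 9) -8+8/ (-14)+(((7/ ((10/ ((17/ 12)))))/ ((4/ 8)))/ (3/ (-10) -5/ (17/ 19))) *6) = 207.41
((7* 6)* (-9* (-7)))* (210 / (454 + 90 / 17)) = 2361555 / 1952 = 1209.81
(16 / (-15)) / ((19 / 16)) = -256 / 285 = -0.90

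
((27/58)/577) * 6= 81/16733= 0.00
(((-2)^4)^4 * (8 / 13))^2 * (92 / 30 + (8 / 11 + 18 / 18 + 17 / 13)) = 3597602046083072 / 362505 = 9924282550.81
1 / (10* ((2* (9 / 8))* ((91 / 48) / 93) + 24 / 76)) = 18848 / 68165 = 0.28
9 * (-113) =-1017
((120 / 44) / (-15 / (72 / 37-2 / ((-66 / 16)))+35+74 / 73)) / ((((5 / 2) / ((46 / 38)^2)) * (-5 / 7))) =-9627681504 / 128379987835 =-0.07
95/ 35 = 2.71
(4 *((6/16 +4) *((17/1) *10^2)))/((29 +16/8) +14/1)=5950/9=661.11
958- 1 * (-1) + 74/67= 64327/67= 960.10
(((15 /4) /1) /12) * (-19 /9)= -95 /144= -0.66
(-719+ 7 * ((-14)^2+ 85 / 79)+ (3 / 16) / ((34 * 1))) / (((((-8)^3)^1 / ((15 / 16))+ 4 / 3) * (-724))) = 0.00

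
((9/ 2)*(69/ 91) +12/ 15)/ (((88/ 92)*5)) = 88159/ 100100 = 0.88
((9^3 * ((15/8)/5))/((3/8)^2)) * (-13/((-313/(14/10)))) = 176904/1565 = 113.04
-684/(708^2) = -19/13924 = -0.00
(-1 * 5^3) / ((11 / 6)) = -750 / 11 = -68.18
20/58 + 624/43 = 18526/1247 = 14.86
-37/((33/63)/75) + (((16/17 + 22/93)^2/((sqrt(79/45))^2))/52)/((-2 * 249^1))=-8277578374630705/1562477247474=-5297.73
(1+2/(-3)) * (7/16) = 7/48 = 0.15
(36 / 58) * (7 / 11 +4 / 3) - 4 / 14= 2092 / 2233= 0.94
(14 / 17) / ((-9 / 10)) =-140 / 153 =-0.92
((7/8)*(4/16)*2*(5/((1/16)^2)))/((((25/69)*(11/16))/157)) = 19412736/55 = 352958.84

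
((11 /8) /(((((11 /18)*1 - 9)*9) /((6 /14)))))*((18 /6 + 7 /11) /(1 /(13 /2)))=-195 /1057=-0.18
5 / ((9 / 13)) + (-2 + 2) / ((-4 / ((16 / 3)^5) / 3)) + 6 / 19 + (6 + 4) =2999 / 171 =17.54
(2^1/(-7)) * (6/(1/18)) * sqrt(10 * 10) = -308.57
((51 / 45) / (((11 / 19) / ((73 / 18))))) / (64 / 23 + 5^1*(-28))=-542317 / 9373320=-0.06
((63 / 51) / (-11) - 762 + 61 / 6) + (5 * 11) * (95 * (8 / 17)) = 1706.88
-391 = -391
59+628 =687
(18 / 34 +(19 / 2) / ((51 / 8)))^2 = 10609 / 2601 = 4.08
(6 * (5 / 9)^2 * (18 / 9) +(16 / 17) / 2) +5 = 4211 / 459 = 9.17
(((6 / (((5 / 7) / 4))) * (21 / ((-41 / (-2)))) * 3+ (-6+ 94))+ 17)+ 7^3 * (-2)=-97937 / 205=-477.74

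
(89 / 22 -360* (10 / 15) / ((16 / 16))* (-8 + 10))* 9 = -94239 / 22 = -4283.59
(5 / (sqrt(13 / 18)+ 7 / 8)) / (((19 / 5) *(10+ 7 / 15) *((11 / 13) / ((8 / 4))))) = 196560 / 32813 - 37440 *sqrt(26) / 32813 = 0.17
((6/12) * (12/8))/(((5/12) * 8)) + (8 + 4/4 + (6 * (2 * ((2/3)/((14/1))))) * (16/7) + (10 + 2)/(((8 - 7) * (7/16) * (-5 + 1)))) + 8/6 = 29443/5880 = 5.01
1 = 1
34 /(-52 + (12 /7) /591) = -23443 /35852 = -0.65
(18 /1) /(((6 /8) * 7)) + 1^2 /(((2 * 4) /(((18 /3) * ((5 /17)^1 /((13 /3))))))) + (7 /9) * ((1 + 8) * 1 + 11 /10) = 3156353 /278460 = 11.34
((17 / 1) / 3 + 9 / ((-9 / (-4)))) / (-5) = -29 / 15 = -1.93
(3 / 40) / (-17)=-0.00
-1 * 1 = -1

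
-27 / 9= -3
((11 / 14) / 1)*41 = 451 / 14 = 32.21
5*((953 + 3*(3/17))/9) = 81050/153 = 529.74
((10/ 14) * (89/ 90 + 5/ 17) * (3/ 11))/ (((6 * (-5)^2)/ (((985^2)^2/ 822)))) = 73913745955075/ 38735928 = 1908144.45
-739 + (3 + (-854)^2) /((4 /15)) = 10936829 /4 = 2734207.25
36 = 36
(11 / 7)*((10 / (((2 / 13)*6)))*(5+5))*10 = 35750 / 21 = 1702.38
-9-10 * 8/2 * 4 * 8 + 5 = -1284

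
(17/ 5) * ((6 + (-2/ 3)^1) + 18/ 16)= 527/ 24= 21.96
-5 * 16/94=-40/47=-0.85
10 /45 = 2 /9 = 0.22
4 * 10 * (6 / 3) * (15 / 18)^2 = 55.56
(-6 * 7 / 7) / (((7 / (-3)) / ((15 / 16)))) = 135 / 56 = 2.41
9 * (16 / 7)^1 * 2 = 288 / 7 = 41.14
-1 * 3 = -3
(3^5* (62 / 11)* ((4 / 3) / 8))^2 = 6305121 / 121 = 52108.44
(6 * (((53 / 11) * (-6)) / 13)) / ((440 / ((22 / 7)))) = -477 / 5005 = -0.10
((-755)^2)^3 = 185217368568765625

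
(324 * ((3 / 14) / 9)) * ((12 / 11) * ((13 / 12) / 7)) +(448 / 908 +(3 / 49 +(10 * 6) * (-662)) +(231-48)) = -98719252 / 2497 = -39535.14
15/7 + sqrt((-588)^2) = 4131/7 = 590.14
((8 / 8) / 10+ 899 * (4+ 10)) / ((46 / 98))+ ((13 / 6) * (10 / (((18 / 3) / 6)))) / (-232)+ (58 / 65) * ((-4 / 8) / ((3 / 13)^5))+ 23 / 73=12367843765649 / 473276520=26132.38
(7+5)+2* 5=22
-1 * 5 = -5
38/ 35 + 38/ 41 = 2888/ 1435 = 2.01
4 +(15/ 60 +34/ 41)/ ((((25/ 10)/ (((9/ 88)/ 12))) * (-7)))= 4040429/ 1010240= 4.00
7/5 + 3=22/5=4.40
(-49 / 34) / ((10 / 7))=-343 / 340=-1.01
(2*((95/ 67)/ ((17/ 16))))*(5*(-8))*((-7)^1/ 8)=93.42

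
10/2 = 5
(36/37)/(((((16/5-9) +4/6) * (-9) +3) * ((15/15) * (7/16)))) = 480/10619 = 0.05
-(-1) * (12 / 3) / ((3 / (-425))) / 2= -850 / 3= -283.33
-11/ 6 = -1.83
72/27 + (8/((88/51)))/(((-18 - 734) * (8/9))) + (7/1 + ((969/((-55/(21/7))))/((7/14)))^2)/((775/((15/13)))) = 2123949434899/110009328000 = 19.31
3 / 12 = 1 / 4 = 0.25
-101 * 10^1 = -1010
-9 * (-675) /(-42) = -144.64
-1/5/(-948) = 1/4740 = 0.00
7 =7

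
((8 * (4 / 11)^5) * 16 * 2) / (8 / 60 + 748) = 1966080 / 903657161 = 0.00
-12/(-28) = 3/7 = 0.43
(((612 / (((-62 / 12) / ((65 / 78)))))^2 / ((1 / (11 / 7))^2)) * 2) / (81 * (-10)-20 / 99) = -22433312880 / 377700869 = -59.39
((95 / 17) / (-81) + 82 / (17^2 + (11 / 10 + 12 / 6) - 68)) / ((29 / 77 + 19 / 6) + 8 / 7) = 1045198 / 16496001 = 0.06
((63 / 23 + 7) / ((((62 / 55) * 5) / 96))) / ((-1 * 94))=-59136 / 33511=-1.76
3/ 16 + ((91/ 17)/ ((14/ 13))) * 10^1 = 13571/ 272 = 49.89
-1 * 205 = -205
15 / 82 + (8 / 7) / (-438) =22667 / 125706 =0.18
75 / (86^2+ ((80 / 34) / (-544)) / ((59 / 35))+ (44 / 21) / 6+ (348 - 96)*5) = 12890556 / 1487801615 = 0.01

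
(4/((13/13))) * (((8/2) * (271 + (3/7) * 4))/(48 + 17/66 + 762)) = 2015904/374339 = 5.39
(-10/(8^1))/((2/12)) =-15/2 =-7.50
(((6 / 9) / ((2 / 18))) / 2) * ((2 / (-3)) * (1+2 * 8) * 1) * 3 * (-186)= 18972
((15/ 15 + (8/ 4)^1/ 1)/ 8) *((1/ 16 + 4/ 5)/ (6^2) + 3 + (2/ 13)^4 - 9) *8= -163839097/ 9139520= -17.93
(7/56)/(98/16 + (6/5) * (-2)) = 5/149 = 0.03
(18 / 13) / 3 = 6 / 13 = 0.46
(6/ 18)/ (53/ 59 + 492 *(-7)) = -59/ 609429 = -0.00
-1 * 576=-576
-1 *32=-32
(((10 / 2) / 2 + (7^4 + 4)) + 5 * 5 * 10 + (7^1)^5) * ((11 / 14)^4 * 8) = 569959489 / 9604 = 59346.05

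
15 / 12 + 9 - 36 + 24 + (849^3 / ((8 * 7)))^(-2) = -2621465711004564263 / 1497980406288329604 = -1.75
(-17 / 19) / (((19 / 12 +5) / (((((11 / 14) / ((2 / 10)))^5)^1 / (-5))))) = 5133500625 / 201818456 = 25.44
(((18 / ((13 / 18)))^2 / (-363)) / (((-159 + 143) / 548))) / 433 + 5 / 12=58653797 / 106253004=0.55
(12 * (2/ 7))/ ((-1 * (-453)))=8/ 1057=0.01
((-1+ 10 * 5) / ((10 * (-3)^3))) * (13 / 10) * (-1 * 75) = 637 / 36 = 17.69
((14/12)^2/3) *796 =9751/27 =361.15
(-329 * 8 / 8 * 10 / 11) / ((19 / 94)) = -309260 / 209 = -1479.71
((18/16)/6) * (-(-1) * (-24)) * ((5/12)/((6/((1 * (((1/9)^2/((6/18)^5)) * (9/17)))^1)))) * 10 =-675/136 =-4.96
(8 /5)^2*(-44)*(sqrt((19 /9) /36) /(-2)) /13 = 704*sqrt(19) /2925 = 1.05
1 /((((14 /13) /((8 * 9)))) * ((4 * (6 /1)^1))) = 2.79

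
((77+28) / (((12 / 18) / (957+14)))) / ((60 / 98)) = 999159 / 4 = 249789.75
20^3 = 8000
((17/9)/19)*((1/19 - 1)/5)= -34/1805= -0.02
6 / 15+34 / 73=316 / 365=0.87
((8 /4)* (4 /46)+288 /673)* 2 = 18632 /15479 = 1.20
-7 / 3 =-2.33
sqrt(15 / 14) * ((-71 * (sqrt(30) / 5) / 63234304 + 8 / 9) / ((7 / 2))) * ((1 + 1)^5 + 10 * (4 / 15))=9.11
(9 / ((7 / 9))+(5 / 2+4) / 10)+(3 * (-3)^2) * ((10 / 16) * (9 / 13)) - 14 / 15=250841 / 10920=22.97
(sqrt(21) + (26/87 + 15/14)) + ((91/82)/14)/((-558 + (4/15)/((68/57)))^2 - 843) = 306796311763393/223893252281496 + sqrt(21) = 5.95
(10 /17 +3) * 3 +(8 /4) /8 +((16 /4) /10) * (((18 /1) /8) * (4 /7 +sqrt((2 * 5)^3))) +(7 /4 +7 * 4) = 9 * sqrt(10) +24561 /595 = 69.74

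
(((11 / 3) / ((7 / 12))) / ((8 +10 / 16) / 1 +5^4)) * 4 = 1408 / 35483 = 0.04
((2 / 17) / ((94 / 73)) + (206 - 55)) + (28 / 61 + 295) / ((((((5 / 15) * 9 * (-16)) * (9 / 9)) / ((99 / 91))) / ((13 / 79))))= 64681831175 / 431242672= 149.99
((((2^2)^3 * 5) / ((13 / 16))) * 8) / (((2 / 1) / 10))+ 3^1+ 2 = 204865 / 13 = 15758.85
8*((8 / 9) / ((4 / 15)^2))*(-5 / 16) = -125 / 4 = -31.25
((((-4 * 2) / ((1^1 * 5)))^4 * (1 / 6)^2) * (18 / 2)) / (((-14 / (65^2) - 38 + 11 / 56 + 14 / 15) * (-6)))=4845568 / 654321175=0.01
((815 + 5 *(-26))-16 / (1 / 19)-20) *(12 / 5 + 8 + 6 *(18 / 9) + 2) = 8808.40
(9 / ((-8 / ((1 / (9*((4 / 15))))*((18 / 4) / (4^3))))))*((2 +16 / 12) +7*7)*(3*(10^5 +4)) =-529896195 / 1024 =-517476.75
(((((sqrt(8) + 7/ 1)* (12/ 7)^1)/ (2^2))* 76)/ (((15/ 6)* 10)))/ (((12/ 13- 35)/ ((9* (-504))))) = 3841344* sqrt(2)/ 11075 + 13444704/ 11075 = 1704.49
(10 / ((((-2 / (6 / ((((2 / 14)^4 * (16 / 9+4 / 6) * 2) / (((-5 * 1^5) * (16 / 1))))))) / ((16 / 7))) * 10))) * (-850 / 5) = -503798400 / 11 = -45799854.55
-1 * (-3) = 3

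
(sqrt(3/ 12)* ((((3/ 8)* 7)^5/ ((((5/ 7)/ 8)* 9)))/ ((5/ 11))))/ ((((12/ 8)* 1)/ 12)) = 34941753/ 25600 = 1364.91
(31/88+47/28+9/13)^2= 475545249/64128064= 7.42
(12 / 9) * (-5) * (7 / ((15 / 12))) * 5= -560 / 3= -186.67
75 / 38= 1.97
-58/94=-29/47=-0.62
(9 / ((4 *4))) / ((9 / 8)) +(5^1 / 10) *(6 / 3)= 1.50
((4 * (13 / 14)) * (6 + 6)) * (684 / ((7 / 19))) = 82750.04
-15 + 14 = -1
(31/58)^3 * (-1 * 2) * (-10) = 148955/48778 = 3.05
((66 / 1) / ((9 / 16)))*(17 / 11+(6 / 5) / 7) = 21152 / 105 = 201.45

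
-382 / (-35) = 10.91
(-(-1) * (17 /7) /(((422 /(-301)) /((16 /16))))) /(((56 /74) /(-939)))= 25397133 /11816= 2149.38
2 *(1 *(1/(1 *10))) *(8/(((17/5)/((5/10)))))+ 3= 55/17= 3.24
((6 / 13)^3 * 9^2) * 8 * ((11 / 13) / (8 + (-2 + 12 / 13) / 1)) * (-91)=-598752 / 845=-708.58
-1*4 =-4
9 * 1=9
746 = 746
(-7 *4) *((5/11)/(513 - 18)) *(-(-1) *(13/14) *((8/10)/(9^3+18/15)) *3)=-104/1325313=-0.00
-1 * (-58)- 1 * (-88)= 146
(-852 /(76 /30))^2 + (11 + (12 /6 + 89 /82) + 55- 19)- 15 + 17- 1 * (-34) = 113194.40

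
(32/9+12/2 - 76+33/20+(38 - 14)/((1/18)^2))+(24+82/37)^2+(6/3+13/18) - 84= 2049528803/246420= 8317.22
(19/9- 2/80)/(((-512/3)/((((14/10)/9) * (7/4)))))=-36799/11059200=-0.00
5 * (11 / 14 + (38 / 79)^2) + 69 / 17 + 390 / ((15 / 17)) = 670110737 / 1485358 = 451.14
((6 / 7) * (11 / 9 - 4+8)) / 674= 47 / 7077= 0.01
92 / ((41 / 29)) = 2668 / 41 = 65.07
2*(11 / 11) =2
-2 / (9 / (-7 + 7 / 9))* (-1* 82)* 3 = -9184 / 27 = -340.15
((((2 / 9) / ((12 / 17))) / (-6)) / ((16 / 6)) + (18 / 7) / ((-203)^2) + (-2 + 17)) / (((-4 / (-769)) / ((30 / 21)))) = 14355661859045 / 3489248448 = 4114.26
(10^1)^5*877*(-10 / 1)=-877000000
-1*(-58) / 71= 58 / 71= 0.82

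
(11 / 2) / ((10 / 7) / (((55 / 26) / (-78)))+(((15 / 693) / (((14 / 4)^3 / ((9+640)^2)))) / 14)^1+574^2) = 6100941 / 365433624016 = 0.00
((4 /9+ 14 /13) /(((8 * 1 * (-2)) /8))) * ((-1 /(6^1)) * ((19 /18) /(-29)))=-0.00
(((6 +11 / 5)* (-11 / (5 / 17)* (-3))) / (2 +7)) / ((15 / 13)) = 99671 / 1125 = 88.60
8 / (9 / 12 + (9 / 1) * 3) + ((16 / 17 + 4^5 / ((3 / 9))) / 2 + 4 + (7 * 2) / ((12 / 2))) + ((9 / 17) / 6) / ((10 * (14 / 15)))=1543.10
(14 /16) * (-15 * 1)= -105 /8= -13.12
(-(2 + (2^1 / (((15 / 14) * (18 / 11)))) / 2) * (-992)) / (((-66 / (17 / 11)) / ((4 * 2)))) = -477.65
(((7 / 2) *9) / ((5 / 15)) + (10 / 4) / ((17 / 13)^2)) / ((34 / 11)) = 305063 / 9826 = 31.05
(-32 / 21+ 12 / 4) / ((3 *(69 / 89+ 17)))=2759 / 99666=0.03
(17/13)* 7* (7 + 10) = 2023/13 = 155.62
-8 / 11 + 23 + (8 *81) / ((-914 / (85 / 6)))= 61475 / 5027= 12.23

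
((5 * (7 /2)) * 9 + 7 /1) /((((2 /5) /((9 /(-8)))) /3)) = -44415 /32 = -1387.97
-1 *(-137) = 137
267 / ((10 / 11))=2937 / 10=293.70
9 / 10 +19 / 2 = 52 / 5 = 10.40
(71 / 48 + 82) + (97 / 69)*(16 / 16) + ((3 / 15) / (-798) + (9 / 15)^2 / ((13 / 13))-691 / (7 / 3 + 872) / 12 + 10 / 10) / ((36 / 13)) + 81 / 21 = 3865288155629 / 43328287800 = 89.21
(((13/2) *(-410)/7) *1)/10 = -533/14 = -38.07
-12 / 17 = -0.71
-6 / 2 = -3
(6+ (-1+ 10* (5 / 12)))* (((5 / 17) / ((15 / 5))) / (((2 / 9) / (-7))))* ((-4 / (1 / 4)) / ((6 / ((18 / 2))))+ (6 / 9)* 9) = 509.56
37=37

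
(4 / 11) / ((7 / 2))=0.10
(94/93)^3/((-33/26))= -21595184/26543781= -0.81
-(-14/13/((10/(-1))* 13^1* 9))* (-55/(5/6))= 154/2535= 0.06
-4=-4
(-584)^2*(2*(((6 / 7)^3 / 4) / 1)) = 36834048 / 343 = 107387.90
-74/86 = -37/43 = -0.86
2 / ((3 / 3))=2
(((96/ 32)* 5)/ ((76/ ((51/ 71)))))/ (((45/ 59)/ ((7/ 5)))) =0.26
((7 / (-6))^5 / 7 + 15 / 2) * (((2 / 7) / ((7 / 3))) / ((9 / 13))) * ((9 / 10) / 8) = 726947 / 5080320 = 0.14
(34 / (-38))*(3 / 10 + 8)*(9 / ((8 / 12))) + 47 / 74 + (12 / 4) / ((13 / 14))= -17618047 / 182780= -96.39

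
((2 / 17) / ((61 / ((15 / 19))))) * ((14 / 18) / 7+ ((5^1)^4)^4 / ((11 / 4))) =54931640625110 / 650199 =84484351.14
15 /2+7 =29 /2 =14.50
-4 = -4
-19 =-19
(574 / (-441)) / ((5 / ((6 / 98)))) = -82 / 5145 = -0.02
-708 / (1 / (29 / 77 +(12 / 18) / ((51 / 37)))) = -2391860 / 3927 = -609.08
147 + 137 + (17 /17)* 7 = 291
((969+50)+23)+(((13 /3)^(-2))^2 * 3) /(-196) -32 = 5653935317 /5597956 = 1010.00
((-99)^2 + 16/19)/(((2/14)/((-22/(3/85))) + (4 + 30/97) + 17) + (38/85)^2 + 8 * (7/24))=60299382470250/146673715009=411.11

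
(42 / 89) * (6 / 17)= 252 / 1513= 0.17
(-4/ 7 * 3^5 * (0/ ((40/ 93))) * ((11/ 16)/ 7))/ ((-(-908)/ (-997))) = 0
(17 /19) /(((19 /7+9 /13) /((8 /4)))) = 1547 /2945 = 0.53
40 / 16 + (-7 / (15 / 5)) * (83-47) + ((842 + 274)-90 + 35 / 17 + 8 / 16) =16100 / 17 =947.06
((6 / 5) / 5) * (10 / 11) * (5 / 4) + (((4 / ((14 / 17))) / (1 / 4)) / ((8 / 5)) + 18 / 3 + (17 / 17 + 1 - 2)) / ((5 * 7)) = 2132 / 2695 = 0.79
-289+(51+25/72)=-17111/72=-237.65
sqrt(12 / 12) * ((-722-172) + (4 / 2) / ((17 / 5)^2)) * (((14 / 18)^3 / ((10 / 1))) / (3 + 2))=-8.41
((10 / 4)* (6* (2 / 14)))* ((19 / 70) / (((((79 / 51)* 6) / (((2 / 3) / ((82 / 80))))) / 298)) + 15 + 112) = 45117145 / 158711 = 284.27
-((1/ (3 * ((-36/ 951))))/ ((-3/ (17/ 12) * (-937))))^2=-29041321/ 1474650779904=-0.00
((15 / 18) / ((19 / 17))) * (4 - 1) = 85 / 38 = 2.24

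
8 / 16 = 1 / 2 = 0.50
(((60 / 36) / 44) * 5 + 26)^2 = 11950849 / 17424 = 685.88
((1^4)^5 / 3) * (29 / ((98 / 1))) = 29 / 294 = 0.10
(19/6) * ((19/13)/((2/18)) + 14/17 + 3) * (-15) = -178220/221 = -806.43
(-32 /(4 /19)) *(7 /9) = -1064 /9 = -118.22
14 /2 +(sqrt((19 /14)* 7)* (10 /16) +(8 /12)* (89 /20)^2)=5* sqrt(38) /16 +12121 /600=22.13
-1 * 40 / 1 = -40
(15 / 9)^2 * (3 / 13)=25 / 39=0.64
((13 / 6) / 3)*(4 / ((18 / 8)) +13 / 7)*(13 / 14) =38701 / 15876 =2.44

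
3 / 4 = 0.75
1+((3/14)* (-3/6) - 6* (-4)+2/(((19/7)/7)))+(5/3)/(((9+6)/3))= 48493/1596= 30.38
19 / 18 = 1.06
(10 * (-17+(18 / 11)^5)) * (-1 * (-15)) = -127244850 / 161051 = -790.09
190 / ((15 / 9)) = 114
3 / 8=0.38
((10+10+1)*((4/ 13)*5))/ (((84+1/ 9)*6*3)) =0.02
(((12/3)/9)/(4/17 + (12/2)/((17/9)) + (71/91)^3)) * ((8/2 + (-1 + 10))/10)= 333078382/2240622225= 0.15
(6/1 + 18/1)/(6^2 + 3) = 8/13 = 0.62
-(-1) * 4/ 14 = 2/ 7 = 0.29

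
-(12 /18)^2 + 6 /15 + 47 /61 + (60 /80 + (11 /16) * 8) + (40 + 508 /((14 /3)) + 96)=19355899 /76860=251.83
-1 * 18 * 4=-72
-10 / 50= -1 / 5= -0.20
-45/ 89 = -0.51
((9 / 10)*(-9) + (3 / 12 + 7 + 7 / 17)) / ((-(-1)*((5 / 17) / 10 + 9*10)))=-149 / 30610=-0.00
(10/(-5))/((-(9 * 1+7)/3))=3/8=0.38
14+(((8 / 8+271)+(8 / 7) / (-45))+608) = 281602 / 315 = 893.97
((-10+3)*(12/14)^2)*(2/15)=-24/35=-0.69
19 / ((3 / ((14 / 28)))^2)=19 / 36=0.53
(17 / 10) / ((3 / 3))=17 / 10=1.70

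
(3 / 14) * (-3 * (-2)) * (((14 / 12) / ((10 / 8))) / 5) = 6 / 25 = 0.24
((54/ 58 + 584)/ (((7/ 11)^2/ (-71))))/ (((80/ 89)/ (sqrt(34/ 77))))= -1179081167* sqrt(2618)/ 795760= -75813.48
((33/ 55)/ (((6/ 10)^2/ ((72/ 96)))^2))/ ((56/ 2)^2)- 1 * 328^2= -4048600963/ 37632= -107584.00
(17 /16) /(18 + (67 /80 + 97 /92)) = 115 /2153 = 0.05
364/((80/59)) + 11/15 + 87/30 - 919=-7763/12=-646.92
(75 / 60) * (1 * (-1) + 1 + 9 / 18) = 5 / 8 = 0.62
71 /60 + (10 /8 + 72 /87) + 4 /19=57383 /16530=3.47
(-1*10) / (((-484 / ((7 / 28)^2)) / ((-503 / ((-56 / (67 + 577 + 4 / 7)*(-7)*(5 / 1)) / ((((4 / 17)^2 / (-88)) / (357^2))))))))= 23641 / 22420494503484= 0.00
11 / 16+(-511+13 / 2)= -8061 / 16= -503.81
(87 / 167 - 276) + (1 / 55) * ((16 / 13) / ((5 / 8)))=-164446499 / 597025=-275.44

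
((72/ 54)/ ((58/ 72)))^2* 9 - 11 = 11485/ 841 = 13.66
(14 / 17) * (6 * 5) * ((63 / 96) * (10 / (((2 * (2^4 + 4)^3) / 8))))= 441 / 5440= 0.08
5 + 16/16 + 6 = 12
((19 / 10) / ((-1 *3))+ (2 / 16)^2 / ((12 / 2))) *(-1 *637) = 771407 / 1920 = 401.77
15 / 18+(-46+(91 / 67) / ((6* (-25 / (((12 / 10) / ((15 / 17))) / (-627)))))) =-7115271281 / 157533750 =-45.17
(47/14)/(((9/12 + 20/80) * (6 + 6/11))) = 517/1008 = 0.51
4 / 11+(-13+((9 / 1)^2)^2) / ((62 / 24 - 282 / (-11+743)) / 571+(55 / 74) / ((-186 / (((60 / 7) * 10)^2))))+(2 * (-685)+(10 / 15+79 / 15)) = -1586.77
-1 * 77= -77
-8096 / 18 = -4048 / 9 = -449.78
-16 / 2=-8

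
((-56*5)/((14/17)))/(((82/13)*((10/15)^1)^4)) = -89505/328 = -272.88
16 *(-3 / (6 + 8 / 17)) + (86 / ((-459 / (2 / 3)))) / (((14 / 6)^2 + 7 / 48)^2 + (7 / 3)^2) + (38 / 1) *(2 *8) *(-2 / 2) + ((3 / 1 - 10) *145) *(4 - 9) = 3172816720229 / 711461135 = 4459.58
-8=-8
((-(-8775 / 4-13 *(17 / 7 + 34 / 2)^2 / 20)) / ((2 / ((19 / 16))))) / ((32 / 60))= 136248411 / 50176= 2715.41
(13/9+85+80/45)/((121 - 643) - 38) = -0.16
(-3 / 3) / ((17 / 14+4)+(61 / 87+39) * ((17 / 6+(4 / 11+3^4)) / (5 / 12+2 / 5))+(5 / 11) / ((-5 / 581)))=-93786 / 379412981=-0.00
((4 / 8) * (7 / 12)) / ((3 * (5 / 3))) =7 / 120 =0.06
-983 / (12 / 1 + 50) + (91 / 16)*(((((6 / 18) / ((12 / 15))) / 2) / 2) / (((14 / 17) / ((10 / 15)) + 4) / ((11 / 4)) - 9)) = -503542979 / 31593216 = -15.94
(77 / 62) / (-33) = -7 / 186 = -0.04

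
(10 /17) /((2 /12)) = 60 /17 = 3.53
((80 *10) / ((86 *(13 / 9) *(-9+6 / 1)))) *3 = -3600 / 559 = -6.44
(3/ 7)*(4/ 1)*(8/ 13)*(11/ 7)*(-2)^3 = -8448/ 637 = -13.26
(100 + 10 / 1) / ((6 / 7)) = 385 / 3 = 128.33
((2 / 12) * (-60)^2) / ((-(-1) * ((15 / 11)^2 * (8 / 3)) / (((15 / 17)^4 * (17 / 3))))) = 2041875 / 4913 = 415.61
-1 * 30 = -30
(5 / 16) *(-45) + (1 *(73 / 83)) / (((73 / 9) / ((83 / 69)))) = -5127 / 368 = -13.93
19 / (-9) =-19 / 9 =-2.11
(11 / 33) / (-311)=-1 / 933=-0.00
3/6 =1/2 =0.50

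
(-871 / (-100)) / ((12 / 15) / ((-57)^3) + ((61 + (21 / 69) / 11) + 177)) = 40809685059 / 1115250745060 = 0.04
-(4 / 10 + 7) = -37 / 5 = -7.40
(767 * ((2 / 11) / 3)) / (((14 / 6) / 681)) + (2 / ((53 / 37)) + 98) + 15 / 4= 13670.08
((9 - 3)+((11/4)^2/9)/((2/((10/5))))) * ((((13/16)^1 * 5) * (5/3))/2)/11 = 320125/152064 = 2.11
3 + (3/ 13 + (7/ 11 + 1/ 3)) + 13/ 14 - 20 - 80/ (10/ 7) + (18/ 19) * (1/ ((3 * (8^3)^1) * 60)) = -20703661637/ 292131840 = -70.87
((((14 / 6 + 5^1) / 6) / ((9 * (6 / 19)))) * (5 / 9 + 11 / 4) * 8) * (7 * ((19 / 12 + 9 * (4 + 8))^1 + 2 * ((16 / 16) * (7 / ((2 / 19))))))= 506796367 / 26244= 19310.94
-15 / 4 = -3.75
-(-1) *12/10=6/5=1.20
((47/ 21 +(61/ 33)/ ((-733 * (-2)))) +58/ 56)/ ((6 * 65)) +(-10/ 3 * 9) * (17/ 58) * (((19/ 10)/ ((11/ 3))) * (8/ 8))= -11612894863/ 2553390840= -4.55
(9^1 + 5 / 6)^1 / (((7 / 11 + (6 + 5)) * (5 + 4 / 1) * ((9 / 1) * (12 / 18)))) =649 / 41472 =0.02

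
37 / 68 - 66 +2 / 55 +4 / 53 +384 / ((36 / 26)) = 126061549 / 594660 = 211.99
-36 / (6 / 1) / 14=-3 / 7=-0.43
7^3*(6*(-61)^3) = -467126898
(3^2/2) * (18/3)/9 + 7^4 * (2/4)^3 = 2425/8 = 303.12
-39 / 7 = -5.57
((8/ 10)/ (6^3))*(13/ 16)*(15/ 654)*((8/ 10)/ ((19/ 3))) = 13/ 1491120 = 0.00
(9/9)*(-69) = -69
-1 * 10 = -10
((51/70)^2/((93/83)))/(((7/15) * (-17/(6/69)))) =-12699/2445590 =-0.01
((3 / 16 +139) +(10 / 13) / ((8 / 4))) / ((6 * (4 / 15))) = 145155 / 1664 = 87.23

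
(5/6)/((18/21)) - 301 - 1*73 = -13429/36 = -373.03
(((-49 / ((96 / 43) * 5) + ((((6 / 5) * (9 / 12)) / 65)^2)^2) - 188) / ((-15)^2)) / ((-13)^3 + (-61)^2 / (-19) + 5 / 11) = 43065799788881881 / 120493887600937500000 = 0.00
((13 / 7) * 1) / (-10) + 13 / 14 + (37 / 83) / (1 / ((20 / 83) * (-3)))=101414 / 241115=0.42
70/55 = 14/11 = 1.27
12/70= 6/35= 0.17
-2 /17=-0.12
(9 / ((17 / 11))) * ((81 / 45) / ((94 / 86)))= 38313 / 3995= 9.59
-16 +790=774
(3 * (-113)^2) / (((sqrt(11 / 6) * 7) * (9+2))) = 38307 * sqrt(66) / 847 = 367.42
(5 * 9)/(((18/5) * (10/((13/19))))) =65/76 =0.86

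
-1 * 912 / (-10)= 456 / 5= 91.20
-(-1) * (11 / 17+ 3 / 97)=1118 / 1649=0.68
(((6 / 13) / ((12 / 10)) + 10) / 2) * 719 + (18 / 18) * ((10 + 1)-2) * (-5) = 3688.27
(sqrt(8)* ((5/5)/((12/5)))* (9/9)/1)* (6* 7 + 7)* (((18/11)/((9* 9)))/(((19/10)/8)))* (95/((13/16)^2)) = 25088000* sqrt(2)/50193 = 706.87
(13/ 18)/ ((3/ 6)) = 13/ 9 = 1.44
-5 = -5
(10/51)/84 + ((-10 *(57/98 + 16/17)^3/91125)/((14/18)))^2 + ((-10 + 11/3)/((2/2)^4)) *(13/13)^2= -6799991325110290014222323591/1074078754481663371354410000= -6.33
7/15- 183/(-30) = 197/30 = 6.57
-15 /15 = -1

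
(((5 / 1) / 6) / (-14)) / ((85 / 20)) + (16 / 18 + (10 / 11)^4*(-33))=-30882853 / 1425501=-21.66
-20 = -20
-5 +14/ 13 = -51/ 13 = -3.92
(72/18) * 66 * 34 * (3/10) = 2692.80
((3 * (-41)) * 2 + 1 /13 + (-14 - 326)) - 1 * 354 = -12219 /13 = -939.92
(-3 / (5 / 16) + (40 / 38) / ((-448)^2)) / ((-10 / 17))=777928279 / 47667200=16.32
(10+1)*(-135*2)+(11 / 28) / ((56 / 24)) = -582087 / 196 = -2969.83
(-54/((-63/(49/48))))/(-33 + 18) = -7/120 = -0.06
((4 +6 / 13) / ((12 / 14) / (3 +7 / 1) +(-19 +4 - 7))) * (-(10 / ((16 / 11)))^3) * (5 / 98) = 120621875 / 35736064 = 3.38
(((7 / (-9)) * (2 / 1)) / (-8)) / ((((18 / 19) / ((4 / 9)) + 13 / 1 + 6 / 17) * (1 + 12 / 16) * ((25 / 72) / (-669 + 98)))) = -2950928 / 250075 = -11.80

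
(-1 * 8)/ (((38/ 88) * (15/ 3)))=-352/ 95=-3.71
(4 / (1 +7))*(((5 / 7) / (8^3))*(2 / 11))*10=25 / 19712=0.00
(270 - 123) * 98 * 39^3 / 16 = 427274757 / 8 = 53409344.62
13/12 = 1.08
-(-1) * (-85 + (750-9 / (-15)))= 3328 / 5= 665.60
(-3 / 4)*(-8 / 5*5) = 6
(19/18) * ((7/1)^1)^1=133/18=7.39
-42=-42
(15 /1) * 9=135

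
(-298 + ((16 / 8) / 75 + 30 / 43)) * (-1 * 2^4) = 4756.41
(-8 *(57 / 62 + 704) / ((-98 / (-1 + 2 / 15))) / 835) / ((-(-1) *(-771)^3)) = 227266 / 1743928351686045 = 0.00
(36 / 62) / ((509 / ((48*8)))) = 6912 / 15779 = 0.44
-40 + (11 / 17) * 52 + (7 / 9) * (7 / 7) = -853 / 153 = -5.58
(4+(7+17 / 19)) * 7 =1582 / 19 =83.26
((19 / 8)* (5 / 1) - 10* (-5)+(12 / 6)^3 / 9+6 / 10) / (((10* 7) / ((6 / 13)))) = 22811 / 54600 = 0.42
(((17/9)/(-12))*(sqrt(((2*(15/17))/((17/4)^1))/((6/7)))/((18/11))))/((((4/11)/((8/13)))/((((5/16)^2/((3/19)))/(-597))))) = 57475*sqrt(35)/2896777728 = 0.00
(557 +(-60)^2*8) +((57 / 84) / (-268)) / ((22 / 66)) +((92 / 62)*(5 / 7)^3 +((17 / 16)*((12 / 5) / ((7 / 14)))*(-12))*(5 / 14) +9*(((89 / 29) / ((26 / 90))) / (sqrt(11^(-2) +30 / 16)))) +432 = 792990*sqrt(3646) / 687271 +339309117577 / 11398576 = 29837.35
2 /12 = 1 /6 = 0.17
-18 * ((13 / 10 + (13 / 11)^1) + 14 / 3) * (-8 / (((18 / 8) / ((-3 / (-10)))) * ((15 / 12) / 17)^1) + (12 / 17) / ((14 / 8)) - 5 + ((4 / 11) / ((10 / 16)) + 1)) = 579697964 / 257125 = 2254.54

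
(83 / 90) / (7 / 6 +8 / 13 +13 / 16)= 8632 / 24285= 0.36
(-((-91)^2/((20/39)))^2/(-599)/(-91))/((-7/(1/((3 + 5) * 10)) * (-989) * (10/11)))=-0.01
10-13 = -3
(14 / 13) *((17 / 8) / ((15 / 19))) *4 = 2261 / 195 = 11.59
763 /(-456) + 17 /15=-1231 /2280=-0.54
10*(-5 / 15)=-3.33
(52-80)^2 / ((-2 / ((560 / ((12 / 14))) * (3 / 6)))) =-384160 / 3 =-128053.33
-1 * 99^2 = -9801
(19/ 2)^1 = 19/ 2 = 9.50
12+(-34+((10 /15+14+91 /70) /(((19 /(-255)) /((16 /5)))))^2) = 4243542186 /9025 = 470198.58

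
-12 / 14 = -0.86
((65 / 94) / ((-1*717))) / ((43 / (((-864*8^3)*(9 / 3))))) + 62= 44324138 / 483019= 91.76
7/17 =0.41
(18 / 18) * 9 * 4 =36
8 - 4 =4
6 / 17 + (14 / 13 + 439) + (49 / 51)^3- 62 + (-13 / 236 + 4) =155977260749 / 406973268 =383.26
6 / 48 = 1 / 8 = 0.12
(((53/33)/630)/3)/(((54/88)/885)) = 6254/5103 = 1.23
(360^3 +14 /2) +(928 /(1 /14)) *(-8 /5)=46635219.80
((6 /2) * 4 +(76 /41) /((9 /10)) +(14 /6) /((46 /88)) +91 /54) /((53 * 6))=1029061 /16193196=0.06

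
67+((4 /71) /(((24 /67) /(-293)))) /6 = 151621 /2556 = 59.32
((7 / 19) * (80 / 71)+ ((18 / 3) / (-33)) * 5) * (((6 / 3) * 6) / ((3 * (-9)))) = 29320 / 133551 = 0.22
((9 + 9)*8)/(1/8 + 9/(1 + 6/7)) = 28.97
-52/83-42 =-42.63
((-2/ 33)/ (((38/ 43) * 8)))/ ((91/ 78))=-0.01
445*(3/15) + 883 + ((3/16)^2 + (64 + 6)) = 266761/256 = 1042.04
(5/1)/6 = 5/6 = 0.83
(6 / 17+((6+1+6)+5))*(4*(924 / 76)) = 288288 / 323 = 892.53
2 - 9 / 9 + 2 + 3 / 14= 45 / 14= 3.21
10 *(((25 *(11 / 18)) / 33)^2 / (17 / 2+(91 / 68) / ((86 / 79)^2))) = 785825000 / 3530415051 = 0.22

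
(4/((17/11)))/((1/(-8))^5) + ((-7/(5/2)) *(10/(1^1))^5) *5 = -25241792/17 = -1484811.29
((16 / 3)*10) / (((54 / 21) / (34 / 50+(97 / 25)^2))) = 367136 / 1125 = 326.34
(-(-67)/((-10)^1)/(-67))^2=1/100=0.01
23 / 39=0.59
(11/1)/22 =1/2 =0.50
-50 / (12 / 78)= -325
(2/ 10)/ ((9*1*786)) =1/ 35370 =0.00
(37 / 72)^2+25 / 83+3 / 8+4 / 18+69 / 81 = 866723 / 430272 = 2.01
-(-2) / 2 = 1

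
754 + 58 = 812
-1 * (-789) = 789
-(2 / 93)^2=-4 / 8649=-0.00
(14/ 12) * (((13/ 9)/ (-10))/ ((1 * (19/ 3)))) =-91/ 3420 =-0.03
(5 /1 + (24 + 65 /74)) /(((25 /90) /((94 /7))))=1870506 /1295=1444.41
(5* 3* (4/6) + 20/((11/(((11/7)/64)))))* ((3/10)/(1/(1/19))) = 675/4256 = 0.16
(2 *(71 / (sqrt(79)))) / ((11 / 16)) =2272 *sqrt(79) / 869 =23.24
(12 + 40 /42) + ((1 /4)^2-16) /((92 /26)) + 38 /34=2513473 /262752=9.57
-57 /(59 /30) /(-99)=190 /649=0.29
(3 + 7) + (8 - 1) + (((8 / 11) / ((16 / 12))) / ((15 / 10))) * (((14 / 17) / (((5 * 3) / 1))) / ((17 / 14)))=811429 / 47685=17.02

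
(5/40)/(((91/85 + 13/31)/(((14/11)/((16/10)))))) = 92225/1381952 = 0.07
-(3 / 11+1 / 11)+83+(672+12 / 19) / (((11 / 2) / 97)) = 2496591 / 209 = 11945.41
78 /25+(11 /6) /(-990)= 8419 /2700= 3.12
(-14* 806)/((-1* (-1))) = -11284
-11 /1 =-11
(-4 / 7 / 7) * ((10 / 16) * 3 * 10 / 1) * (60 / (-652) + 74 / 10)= -89340 / 7987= -11.19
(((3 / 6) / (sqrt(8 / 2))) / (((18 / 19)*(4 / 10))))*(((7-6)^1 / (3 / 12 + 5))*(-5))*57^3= -116358.04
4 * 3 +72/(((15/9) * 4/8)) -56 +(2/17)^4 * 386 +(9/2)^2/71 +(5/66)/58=1213328431544/28375006935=42.76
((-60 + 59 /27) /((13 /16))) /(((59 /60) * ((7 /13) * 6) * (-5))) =7136 /1593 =4.48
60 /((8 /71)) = 1065 /2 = 532.50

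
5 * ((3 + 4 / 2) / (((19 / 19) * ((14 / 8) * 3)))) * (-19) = -1900 / 21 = -90.48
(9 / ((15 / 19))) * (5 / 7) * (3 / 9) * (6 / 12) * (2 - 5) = -57 / 14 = -4.07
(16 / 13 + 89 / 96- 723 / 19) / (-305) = 851137 / 7232160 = 0.12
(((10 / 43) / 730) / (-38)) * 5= -5 / 119282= -0.00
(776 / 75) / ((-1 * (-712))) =97 / 6675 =0.01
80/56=10/7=1.43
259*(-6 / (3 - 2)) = -1554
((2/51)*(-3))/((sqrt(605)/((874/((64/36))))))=-3933*sqrt(5)/3740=-2.35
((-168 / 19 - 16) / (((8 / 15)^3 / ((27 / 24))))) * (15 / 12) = -8960625 / 38912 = -230.28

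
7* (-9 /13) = -63 /13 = -4.85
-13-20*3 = -73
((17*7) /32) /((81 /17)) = 2023 /2592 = 0.78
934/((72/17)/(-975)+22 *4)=2580175/243088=10.61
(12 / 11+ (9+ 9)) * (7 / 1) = 1470 / 11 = 133.64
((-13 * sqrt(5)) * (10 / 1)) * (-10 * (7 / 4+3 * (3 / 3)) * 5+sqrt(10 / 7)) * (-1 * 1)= -30875 * sqrt(5)+650 * sqrt(14) / 7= -68691.16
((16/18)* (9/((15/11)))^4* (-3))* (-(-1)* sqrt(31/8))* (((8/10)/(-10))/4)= 199.21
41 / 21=1.95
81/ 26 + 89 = 2395/ 26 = 92.12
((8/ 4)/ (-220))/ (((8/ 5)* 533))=-1/ 93808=-0.00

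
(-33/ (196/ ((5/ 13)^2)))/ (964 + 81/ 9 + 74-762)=-55/ 629356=-0.00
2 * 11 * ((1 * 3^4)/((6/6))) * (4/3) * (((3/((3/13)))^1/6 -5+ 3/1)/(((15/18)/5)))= 2376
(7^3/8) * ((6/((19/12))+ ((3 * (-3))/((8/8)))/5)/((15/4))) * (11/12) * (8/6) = 26411/950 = 27.80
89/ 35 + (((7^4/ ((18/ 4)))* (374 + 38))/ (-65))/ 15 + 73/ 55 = -149723698/ 675675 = -221.59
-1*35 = -35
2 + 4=6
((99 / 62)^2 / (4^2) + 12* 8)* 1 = 96.16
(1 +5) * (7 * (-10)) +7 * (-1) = -427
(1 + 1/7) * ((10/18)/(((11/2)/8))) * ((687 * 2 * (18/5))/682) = 175872/26257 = 6.70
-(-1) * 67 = 67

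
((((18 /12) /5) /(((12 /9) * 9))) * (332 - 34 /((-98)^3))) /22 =156237889 /414124480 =0.38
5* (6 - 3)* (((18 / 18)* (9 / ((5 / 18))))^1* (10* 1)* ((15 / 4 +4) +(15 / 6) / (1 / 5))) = 98415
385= 385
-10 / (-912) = 5 / 456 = 0.01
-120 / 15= -8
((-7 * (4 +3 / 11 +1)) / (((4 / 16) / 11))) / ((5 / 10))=-3248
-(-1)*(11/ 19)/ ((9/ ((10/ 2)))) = 55/ 171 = 0.32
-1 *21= -21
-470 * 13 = -6110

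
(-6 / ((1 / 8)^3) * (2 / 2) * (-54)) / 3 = 55296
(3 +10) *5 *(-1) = -65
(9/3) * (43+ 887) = 2790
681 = 681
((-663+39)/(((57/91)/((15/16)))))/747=-5915/4731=-1.25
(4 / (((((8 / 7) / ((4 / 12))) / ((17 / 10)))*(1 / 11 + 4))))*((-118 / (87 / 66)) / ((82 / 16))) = -6796328 / 802575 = -8.47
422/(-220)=-1.92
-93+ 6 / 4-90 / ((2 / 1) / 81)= -7473 / 2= -3736.50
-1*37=-37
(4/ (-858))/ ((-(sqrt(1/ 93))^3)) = 62 * sqrt(93)/ 143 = 4.18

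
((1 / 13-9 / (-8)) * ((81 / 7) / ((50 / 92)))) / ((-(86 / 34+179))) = -158355 / 1123304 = -0.14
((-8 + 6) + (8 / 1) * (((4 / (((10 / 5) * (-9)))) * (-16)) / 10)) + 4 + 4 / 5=254 / 45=5.64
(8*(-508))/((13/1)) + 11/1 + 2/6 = -11750/39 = -301.28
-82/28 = -41/14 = -2.93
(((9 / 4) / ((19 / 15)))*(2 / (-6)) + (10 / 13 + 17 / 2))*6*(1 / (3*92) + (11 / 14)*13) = 8907347 / 16744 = 531.97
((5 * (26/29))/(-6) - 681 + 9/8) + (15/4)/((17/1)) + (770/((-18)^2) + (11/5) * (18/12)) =-1077751729/1597320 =-674.72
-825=-825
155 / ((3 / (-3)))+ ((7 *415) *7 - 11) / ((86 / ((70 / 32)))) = 124515 / 344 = 361.96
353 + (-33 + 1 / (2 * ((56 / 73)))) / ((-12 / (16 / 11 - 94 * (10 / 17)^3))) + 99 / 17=117715252 / 378301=311.17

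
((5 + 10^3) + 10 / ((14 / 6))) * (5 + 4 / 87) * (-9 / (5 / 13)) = -24191973 / 203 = -119172.28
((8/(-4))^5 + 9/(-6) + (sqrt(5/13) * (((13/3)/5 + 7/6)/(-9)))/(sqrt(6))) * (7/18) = -469/36-427 * sqrt(390)/379080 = -13.05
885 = 885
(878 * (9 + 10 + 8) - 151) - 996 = 22559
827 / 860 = 0.96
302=302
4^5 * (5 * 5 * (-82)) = -2099200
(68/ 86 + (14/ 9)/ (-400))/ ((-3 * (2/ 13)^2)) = -10291931/ 928800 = -11.08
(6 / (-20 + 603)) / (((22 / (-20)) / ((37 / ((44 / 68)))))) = -37740 / 70543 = -0.53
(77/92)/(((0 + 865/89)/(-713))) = -212443/3460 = -61.40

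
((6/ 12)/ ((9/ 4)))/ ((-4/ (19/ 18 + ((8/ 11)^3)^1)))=-34505/ 431244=-0.08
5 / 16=0.31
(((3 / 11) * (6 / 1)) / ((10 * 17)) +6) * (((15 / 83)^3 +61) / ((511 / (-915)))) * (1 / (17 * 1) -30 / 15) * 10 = 1076062533474420 / 84440932373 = 12743.38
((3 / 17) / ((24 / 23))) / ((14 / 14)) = 0.17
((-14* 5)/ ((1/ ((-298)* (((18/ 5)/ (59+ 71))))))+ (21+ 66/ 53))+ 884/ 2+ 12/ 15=718425/ 689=1042.71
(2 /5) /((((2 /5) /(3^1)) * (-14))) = -3 /14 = -0.21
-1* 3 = -3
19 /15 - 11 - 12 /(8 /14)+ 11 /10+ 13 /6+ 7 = -307 /15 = -20.47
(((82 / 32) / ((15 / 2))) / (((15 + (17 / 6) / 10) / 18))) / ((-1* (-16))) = 0.03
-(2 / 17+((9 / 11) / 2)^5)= -0.13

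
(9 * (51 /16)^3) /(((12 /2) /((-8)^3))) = -397953 /16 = -24872.06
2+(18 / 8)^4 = 7073 / 256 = 27.63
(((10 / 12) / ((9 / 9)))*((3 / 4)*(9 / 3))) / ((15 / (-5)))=-5 / 8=-0.62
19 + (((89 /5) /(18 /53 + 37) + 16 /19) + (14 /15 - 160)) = -78255872 /564015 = -138.75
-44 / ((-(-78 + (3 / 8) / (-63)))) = -7392 / 13105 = -0.56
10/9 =1.11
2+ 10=12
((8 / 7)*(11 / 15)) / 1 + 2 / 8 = 457 / 420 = 1.09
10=10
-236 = -236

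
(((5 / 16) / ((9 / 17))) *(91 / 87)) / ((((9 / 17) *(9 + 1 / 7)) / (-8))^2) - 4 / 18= 95103079 / 64945152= 1.46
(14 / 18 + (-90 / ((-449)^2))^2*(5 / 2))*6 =569001849314 / 121928889603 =4.67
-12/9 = -4/3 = -1.33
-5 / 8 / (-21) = 5 / 168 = 0.03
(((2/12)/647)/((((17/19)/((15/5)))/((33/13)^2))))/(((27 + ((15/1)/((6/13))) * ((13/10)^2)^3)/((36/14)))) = 74487600000/956999843825389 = 0.00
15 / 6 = 2.50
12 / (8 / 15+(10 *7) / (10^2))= 360 / 37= 9.73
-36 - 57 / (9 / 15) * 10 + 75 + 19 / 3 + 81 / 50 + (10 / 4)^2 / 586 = -158753729 / 175800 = -903.04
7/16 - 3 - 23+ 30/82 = -16529/656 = -25.20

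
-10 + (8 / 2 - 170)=-176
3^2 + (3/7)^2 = 450/49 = 9.18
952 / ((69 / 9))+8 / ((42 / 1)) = 60068 / 483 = 124.36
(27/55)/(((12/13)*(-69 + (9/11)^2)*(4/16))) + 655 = 694267/1060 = 654.97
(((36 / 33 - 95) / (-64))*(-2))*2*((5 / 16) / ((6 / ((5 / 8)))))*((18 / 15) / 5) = -1033 / 22528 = -0.05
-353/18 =-19.61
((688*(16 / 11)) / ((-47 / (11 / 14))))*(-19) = 104576 / 329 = 317.86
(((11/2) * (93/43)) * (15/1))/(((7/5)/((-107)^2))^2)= 50285411933625/4214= 11932940658.19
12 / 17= 0.71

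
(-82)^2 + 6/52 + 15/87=5070113/754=6724.29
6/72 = 1/12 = 0.08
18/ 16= 9/ 8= 1.12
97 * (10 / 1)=970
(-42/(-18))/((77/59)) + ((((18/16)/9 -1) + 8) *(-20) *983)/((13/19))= -175655651/858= -204726.87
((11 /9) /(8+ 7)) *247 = 2717 /135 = 20.13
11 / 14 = 0.79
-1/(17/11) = -11/17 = -0.65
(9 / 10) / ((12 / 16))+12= 66 / 5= 13.20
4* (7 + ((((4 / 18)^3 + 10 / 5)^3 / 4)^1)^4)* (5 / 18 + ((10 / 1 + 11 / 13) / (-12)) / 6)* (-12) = -129142683264991086195503804274571973794 / 878607582252627802061765767116132999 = -146.99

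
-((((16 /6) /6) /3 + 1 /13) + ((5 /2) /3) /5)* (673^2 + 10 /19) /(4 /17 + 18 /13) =-40231465175 /367308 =-109530.60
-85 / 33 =-2.58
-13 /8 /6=-13 /48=-0.27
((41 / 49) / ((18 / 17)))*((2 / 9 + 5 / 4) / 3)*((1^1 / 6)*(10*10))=923525 / 142884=6.46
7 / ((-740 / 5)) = -7 / 148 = -0.05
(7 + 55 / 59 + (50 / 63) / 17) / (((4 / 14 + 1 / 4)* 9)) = 2016712 / 1218645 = 1.65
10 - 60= -50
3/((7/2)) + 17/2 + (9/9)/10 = 331/35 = 9.46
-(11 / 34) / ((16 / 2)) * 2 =-11 / 136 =-0.08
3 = 3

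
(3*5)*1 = 15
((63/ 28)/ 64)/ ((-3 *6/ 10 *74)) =-5/ 18944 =-0.00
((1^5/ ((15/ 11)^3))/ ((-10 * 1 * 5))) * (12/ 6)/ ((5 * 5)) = -1331/ 2109375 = -0.00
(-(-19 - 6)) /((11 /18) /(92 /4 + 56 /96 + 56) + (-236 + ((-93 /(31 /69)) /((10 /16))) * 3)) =-71625 /3522782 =-0.02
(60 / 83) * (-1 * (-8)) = 480 / 83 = 5.78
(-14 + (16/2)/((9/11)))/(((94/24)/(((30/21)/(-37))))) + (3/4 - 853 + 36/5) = -617177219/730380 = -845.01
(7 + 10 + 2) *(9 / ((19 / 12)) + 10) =298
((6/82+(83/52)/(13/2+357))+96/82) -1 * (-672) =521755309/774982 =673.25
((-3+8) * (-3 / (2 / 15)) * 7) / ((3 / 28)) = -7350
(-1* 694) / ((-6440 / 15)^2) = -3123 / 829472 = -0.00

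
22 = 22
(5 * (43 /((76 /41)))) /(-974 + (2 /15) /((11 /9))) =-484825 /4070864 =-0.12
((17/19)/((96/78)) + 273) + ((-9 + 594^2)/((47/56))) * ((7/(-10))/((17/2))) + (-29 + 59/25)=-208728028741/6072400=-34373.23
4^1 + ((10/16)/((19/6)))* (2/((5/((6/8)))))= 617/152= 4.06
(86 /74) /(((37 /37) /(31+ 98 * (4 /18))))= 61.34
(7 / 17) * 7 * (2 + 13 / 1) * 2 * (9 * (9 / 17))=119070 / 289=412.01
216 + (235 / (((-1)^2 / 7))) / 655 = 28625 / 131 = 218.51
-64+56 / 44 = -690 / 11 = -62.73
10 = 10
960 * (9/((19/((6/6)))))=8640/19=454.74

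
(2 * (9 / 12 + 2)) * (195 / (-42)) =-715 / 28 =-25.54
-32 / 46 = -0.70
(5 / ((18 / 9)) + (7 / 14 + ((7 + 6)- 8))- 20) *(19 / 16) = -57 / 4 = -14.25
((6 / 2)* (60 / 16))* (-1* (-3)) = 135 / 4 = 33.75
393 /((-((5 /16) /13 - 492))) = 81744 /102331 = 0.80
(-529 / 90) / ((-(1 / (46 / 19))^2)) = 559682 / 16245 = 34.45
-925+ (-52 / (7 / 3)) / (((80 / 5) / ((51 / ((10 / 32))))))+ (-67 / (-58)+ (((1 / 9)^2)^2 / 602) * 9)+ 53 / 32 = -1170366981671 / 1018150560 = -1149.50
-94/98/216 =-47/10584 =-0.00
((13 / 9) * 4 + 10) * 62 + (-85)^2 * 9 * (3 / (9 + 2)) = 1852519 / 99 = 18712.31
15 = 15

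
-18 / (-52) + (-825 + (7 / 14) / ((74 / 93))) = -1585425 / 1924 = -824.03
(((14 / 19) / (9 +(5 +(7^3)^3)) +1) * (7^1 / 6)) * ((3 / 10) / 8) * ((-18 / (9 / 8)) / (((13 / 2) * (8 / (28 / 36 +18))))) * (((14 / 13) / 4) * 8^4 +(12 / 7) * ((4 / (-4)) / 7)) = -19231169861443 / 69004691910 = -278.69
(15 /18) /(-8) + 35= 1675 /48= 34.90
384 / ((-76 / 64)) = -6144 / 19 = -323.37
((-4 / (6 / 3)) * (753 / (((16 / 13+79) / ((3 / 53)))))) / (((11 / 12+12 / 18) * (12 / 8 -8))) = 108432 / 1050301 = 0.10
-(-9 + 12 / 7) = 51 / 7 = 7.29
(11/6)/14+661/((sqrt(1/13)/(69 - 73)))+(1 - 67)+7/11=-2644 * sqrt(13) - 60275/924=-9598.31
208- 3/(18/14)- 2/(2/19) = 560/3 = 186.67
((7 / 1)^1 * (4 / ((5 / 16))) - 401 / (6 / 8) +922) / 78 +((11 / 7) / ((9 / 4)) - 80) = -299701 / 4095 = -73.19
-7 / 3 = -2.33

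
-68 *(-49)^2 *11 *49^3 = -211291486252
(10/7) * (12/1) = 120/7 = 17.14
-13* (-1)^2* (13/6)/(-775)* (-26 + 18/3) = -338/465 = -0.73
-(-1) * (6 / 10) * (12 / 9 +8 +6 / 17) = 494 / 85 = 5.81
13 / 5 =2.60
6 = 6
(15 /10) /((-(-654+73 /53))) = 159 /69178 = 0.00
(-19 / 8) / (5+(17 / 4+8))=-19 / 138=-0.14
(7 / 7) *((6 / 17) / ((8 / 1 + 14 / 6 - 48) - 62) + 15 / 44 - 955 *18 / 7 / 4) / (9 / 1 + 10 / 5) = -960616299 / 17221204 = -55.78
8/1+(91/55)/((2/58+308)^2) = 35111411691/4388916895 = 8.00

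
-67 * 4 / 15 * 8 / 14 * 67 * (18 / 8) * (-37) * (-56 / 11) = -289907.78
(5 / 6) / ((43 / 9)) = 15 / 86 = 0.17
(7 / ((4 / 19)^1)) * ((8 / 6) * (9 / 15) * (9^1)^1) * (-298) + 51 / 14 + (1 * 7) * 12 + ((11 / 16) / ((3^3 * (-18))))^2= -150795054434677 / 2116316160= -71253.56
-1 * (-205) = 205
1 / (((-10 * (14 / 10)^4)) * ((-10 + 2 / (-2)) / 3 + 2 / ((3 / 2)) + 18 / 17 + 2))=-6375 / 177674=-0.04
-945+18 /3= -939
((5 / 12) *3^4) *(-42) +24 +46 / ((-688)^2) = -329802409 / 236672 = -1393.50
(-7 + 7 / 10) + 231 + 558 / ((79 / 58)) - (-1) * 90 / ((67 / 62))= 37985451 / 52930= 717.65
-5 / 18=-0.28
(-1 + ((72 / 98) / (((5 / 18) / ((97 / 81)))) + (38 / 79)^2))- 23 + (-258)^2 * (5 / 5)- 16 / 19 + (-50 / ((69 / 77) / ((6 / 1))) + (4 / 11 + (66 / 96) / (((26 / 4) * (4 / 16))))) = 12652661345020737 / 191103102190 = 66208.56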